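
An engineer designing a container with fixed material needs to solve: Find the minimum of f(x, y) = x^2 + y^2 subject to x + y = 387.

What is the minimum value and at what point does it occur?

Substitute y = 387 - x into f(x,y) = x^2 + y^2:
g(x) = x^2 + (387 - x)^2 = 2x^2 - 774x + 149769
g'(x) = 4x - 774 = 0  =>  x = 387/2
y = 387 - 387/2 = 387/2
Minimum value = (387/2)^2 + (387/2)^2 = 149769/2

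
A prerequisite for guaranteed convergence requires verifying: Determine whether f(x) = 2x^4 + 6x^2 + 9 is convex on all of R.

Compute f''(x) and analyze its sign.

f(x) = 2x^4 + 6x^2 + 9
f'(x) = 8x^3 + 12x
f''(x) = 24x^2 + 12
f''(x) = 24x^2 + 12 >= 12 > 0 for all x
Therefore, f is convex on R.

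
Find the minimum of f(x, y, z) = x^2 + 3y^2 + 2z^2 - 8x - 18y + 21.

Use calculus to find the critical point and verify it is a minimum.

f(x,y,z) = x^2 + 3y^2 + 2z^2 - 8x - 18y + 21
df/dx = 2x + (-8) = 0 => x = 4
df/dy = 6y + (-18) = 0 => y = 3
df/dz = 4z + (0) = 0 => z = 0
f(4,3,0) = 1*(4)^2 + 3*(3)^2 + 2*(0)^2 + -8*(4) + -18*(3) + 21 = -22
Hessian is diagonal with entries 2, 6, 4 > 0, confirmed minimum.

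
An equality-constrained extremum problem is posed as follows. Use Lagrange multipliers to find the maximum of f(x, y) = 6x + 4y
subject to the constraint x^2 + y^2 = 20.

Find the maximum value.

Set up Lagrange conditions: grad f = lambda * grad g
  6 = 2*lambda*x
  4 = 2*lambda*y
From these: x/y = 6/4, so x = 6t, y = 4t for some t.
Substitute into constraint: (6t)^2 + (4t)^2 = 20
  t^2 * 52 = 20
  t = sqrt(20/52)
Maximum = 6*x + 4*y = (6^2 + 4^2)*t = 52 * sqrt(20/52) = sqrt(1040)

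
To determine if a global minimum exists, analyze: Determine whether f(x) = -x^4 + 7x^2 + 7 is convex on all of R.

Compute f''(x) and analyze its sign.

f(x) = -x^4 + 7x^2 + 7
f'(x) = -4x^3 + 14x
f''(x) = -12x^2 + 14
f''(x) = -12x^2 + 14 -> -inf as |x| -> inf
Therefore, f is not globally convex on R.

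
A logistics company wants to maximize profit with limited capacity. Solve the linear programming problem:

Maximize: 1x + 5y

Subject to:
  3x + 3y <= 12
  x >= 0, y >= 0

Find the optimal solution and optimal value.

The feasible region has vertices at [(0, 0), (4, 0), (0, 4)].
Checking objective 1x + 5y at each vertex:
  (0, 0): 1*0 + 5*0 = 0
  (4, 0): 1*4 + 5*0 = 4
  (0, 4): 1*0 + 5*4 = 20
Maximum is 20 at (0, 4).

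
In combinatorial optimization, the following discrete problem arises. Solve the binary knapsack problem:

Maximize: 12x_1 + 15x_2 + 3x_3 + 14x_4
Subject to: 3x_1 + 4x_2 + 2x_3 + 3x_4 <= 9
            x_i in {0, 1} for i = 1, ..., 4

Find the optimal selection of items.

Items: item 1 (v=12, w=3), item 2 (v=15, w=4), item 3 (v=3, w=2), item 4 (v=14, w=3)
Capacity: 9
Checking all 16 subsets (w = total weight, v = total value):
  {}: w = 0, v = 0
  {1}: w = 3, v = 12
  {2}: w = 4, v = 15
  {3}: w = 2, v = 3
  {4}: w = 3, v = 14
  {1, 2}: w = 7, v = 27
  {1, 3}: w = 5, v = 15
  {1, 4}: w = 6, v = 26
  {2, 3}: w = 6, v = 18
  {2, 4}: w = 7, v = 29
  {3, 4}: w = 5, v = 17
  {1, 2, 3}: w = 9, v = 30
  {1, 2, 4}: w = 10 > 9, infeasible
  {1, 3, 4}: w = 8, v = 29
  {2, 3, 4}: w = 9, v = 32
  {1, 2, 3, 4}: w = 12 > 9, infeasible
Best feasible subset: items [2, 3, 4]
Total weight: 9 <= 9, total value: 32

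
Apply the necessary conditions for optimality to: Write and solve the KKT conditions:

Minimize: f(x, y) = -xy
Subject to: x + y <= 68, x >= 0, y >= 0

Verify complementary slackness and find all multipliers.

Problem: min -xy s.t. x + y <= 68 (multiplier lambda), x >= 0 (mu_x), y >= 0 (mu_y)
KKT stationarity: -y + lambda - mu_x = 0, -x + lambda - mu_y = 0, with lambda, mu_x, mu_y >= 0
Complementary slackness: lambda*(x + y - 68) = 0, mu_x*x = 0, mu_y*y = 0
If lambda = 0: y = -mu_x <= 0 and x = -mu_y <= 0 force x = y = 0 with f = 0; but x = y = 34 is feasible with f = -1156 < 0, so this is not the minimum. Hence lambda > 0 and x + y = 68.
Try x > 0, y > 0 (so mu_x = mu_y = 0): y = lambda, x = lambda => x = y = lambda
x + y = 68 => 2*lambda = 68 => lambda = 34
x* = y* = 34 > 0, consistent with mu_x = mu_y = 0.
(Any feasible point with x = 0 or y = 0 has f = 0 > -1156, so the minimum is not on those boundaries.)
min(-xy) = -1156 (i.e. max xy = 1156)
Multipliers: lambda = 34, mu_x = 0, mu_y = 0
Complementary slackness: lambda*(x + y - 68) = 34*(34 + 34 - 68) = 0, mu_x*x = 0*34 = 0, mu_y*y = 0*34 = 0. Satisfied.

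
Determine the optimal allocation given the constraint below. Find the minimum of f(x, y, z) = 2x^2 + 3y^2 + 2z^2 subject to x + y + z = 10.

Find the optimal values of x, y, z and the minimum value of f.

Using Lagrange multipliers on f = 2x^2 + 3y^2 + 2z^2 with constraint x + y + z = 10:
Conditions: 2*2*x = lambda, 2*3*y = lambda, 2*2*z = lambda
So x = lambda/4, y = lambda/6, z = lambda/4
Substituting into constraint: lambda * (2/3) = 10
lambda = 15
x = 15/4, y = 5/2, z = 15/4
Minimum value = 75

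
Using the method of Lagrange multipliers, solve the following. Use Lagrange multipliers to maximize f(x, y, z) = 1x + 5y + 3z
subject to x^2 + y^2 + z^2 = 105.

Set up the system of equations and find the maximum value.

Lagrange conditions: 1 = 2*lambda*x, 5 = 2*lambda*y, 3 = 2*lambda*z
So x:1 = y:5 = z:3, i.e. x = 1t, y = 5t, z = 3t
Constraint: t^2*(1^2 + 5^2 + 3^2) = 105
  t^2 * 35 = 105  =>  t = sqrt(3)
Maximum = 1*1t + 5*5t + 3*3t = 35*sqrt(3) = sqrt(3675)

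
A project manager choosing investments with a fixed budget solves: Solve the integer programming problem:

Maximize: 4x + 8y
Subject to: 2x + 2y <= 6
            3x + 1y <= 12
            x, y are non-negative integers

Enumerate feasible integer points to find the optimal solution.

Constraint 1: 2x + 2y <= 6
Constraint 2: 3x + 1y <= 12
Feasible x range (need y >= 0): 0 <= x <= min(6/2, 12/3) => x in {0, ..., 3}.
Enumerate feasible integer points row by row (the coefficient of y is 8 > 0, so for each x the largest feasible y gives the best value):
  x = 0: y <= min((6 - 2*0)/2, (12 - 3*0)/1) => y in {0, ..., 3}; best 4*0 + 8*3 = 24
  x = 1: y <= min((6 - 2*1)/2, (12 - 3*1)/1) => y in {0, ..., 2}; best 4*1 + 8*2 = 20
  x = 2: y <= min((6 - 2*2)/2, (12 - 3*2)/1) => y in {0, ..., 1}; best 4*2 + 8*1 = 16
  x = 3: y <= min((6 - 2*3)/2, (12 - 3*3)/1) => y in {0}; best 4*3 + 8*0 = 12
The maximum 4x + 8y = 24 is achieved at x = 0, y = 3.
Check: 2*0 + 2*3 = 6 <= 6 and 3*0 + 1*3 = 3 <= 12.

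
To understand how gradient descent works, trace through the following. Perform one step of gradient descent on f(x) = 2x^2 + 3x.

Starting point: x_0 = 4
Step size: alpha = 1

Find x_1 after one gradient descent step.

f(x) = 2x^2 + 3x
f'(x) = 4x + 3
f'(4) = 4*4 + (3) = 19
x_1 = x_0 - alpha * f'(x_0) = 4 - 1 * 19 = -15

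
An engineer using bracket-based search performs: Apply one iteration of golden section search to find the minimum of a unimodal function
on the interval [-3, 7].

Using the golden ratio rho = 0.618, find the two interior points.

Golden section search on [-3, 7].
Golden ratio rho = 0.618 (approx).
Interior points:
  x_1 = -3 + (1-0.618)*10 = 0.8200
  x_2 = -3 + 0.618*10 = 3.1800
Compare f(x_1) and f(x_2) to determine which subinterval to keep.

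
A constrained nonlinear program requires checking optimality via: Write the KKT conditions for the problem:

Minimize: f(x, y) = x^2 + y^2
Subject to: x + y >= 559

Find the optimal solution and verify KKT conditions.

KKT conditions for min x^2 + y^2 s.t. x + y >= 559:
Stationarity: 2x = mu, 2y = mu
So x = y = mu/2.
Complementary slackness: mu*(x + y - 559) = 0
Primal feasibility: x + y >= 559; dual feasibility: mu >= 0
If mu = 0 then x = y = 0, but 0 + 0 < 559 is infeasible, so the constraint is active.
Constraint active: x + y = 2*(mu/2) = 559 => mu = 559
x = y = 559/2, f = 312481/2
Verify: stationarity 2*(559/2) = 559 = mu; primal 559/2 + 559/2 = 559 >= 559; dual mu = 559 >= 0; complementary slackness 559*(559 - 559) = 0. All KKT conditions hold.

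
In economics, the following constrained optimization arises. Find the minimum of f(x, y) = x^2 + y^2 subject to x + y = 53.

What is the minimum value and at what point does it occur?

Substitute y = 53 - x into f(x,y) = x^2 + y^2:
g(x) = x^2 + (53 - x)^2 = 2x^2 - 106x + 2809
g'(x) = 4x - 106 = 0  =>  x = 53/2
y = 53 - 53/2 = 53/2
Minimum value = (53/2)^2 + (53/2)^2 = 2809/2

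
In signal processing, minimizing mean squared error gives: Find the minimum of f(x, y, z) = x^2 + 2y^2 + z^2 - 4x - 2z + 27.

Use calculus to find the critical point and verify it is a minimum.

f(x,y,z) = x^2 + 2y^2 + z^2 - 4x - 2z + 27
df/dx = 2x + (-4) = 0 => x = 2
df/dy = 4y + (0) = 0 => y = 0
df/dz = 2z + (-2) = 0 => z = 1
f(2,0,1) = 1*(2)^2 + 2*(0)^2 + 1*(1)^2 + -4*(2) + -2*(1) + 27 = 22
Hessian is diagonal with entries 2, 4, 2 > 0, confirmed minimum.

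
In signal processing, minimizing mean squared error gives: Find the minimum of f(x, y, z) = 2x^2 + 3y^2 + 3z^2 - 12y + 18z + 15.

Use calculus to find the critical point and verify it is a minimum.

f(x,y,z) = 2x^2 + 3y^2 + 3z^2 - 12y + 18z + 15
df/dx = 4x + (0) = 0 => x = 0
df/dy = 6y + (-12) = 0 => y = 2
df/dz = 6z + (18) = 0 => z = -3
f(0,2,-3) = 2*(0)^2 + 3*(2)^2 + 3*(-3)^2 + -12*(2) + 18*(-3) + 15 = -24
Hessian is diagonal with entries 4, 6, 6 > 0, confirmed minimum.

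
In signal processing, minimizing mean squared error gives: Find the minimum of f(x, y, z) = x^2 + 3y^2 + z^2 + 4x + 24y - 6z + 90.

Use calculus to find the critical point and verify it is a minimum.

f(x,y,z) = x^2 + 3y^2 + z^2 + 4x + 24y - 6z + 90
df/dx = 2x + (4) = 0 => x = -2
df/dy = 6y + (24) = 0 => y = -4
df/dz = 2z + (-6) = 0 => z = 3
f(-2,-4,3) = 1*(-2)^2 + 3*(-4)^2 + 1*(3)^2 + 4*(-2) + 24*(-4) + -6*(3) + 90 = 29
Hessian is diagonal with entries 2, 6, 2 > 0, confirmed minimum.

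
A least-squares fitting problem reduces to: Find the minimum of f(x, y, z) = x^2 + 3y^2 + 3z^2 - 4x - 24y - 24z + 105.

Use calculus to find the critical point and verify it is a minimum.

f(x,y,z) = x^2 + 3y^2 + 3z^2 - 4x - 24y - 24z + 105
df/dx = 2x + (-4) = 0 => x = 2
df/dy = 6y + (-24) = 0 => y = 4
df/dz = 6z + (-24) = 0 => z = 4
f(2,4,4) = 1*(2)^2 + 3*(4)^2 + 3*(4)^2 + -4*(2) + -24*(4) + -24*(4) + 105 = 5
Hessian is diagonal with entries 2, 6, 6 > 0, confirmed minimum.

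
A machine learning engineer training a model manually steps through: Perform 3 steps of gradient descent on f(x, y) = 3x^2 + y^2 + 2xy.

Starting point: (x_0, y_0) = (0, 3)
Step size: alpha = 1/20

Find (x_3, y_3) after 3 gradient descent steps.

f(x,y) = 3x^2 + y^2 + 2xy
grad_x = 6x + 2y, grad_y = 2y + 2x
Step 1: grad = (6, 6), (-3/10, 27/10)
Step 2: grad = (18/5, 24/5), (-12/25, 123/50)
Step 3: grad = (51/25, 99/25), (-291/500, 1131/500)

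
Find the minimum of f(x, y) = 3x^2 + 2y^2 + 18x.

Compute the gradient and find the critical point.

f(x,y) = 3x^2 + 2y^2 + 18x
df/dx = 6x + (18) = 0  =>  x = -3
df/dy = 4y + (0) = 0  =>  y = 0
f(-3, 0) = 3*(-3)^2 + 2*(0)^2 + 18*(-3) = -27
Hessian is diagonal with entries 6, 4 > 0, so this is a minimum.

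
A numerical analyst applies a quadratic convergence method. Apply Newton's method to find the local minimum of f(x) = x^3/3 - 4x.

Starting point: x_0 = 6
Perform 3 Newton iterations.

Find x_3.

f(x) = x^3/3 - 4x
f'(x) = x^2 - 4, f''(x) = 2x
Newton update: x_{n+1} = x_n - (x_n^2 - 4)/(2*x_n)
Step 1: x_0 = 6, f'=32, f''=12, x_1 = 10/3
Step 2: x_1 = 10/3, f'=64/9, f''=20/3, x_2 = 34/15
Step 3: x_2 = 34/15, f'=256/225, f''=68/15, x_3 = 514/255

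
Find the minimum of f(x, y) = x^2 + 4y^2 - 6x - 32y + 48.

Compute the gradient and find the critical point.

f(x,y) = x^2 + 4y^2 - 6x - 32y + 48
df/dx = 2x + (-6) = 0  =>  x = 3
df/dy = 8y + (-32) = 0  =>  y = 4
f(3, 4) = 1*(3)^2 + 4*(4)^2 + -6*(3) + -32*(4) + 48 = -25
Hessian is diagonal with entries 2, 8 > 0, so this is a minimum.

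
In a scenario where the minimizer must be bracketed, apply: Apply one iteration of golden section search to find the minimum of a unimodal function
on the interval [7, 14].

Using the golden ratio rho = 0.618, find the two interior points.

Golden section search on [7, 14].
Golden ratio rho = 0.618 (approx).
Interior points:
  x_1 = 7 + (1-0.618)*7 = 9.6740
  x_2 = 7 + 0.618*7 = 11.3260
Compare f(x_1) and f(x_2) to determine which subinterval to keep.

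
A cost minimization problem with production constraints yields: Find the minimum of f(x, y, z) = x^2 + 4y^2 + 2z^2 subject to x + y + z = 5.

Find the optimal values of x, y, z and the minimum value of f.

Using Lagrange multipliers on f = x^2 + 4y^2 + 2z^2 with constraint x + y + z = 5:
Conditions: 2*1*x = lambda, 2*4*y = lambda, 2*2*z = lambda
So x = lambda/2, y = lambda/8, z = lambda/4
Substituting into constraint: lambda * (7/8) = 5
lambda = 40/7
x = 20/7, y = 5/7, z = 10/7
Minimum value = 100/7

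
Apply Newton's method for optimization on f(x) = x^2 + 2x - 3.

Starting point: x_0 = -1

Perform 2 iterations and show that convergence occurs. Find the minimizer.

f(x) = x^2 + 2x - 3, f'(x) = 2x + (2), f''(x) = 2
Step 1: f'(-1) = 0, x_1 = -1 - 0/2 = -1
Step 2: f'(-1) = 0, x_2 = -1 (converged)
Newton's method converges in 1 step for quadratics.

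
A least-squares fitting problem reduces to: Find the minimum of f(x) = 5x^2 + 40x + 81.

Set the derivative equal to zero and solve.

f(x) = 5x^2 + 40x + 81
f'(x) = 10x + (40) = 0
x = -40/10 = -4
f(-4) = 1
Since f''(x) = 10 > 0, this is a minimum.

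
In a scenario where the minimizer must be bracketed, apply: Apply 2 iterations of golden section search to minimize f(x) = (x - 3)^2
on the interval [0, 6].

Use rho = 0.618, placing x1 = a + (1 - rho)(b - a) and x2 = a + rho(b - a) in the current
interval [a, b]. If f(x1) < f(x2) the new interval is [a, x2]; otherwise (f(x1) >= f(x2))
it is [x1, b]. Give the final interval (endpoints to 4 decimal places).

Golden section search for min of f(x) = (x - 3)^2 on [0, 6].
Each step: x1 = a + (1 - rho)(b - a), x2 = a + rho(b - a); if f(x1) < f(x2) keep [a, x2], otherwise keep [x1, b].
Step 1: [0.0000, 6.0000], x1=2.2920 (f=0.5013), x2=3.7080 (f=0.5013); f(x1) = f(x2) (tie, not '<') => keep [2.2920, 6.0000]
Step 2: [2.2920, 6.0000], x1=3.7085 (f=0.5019), x2=4.5835 (f=2.5076); f(x1) < f(x2) => keep [2.2920, 4.5835]
Final interval: [2.2920, 4.5835]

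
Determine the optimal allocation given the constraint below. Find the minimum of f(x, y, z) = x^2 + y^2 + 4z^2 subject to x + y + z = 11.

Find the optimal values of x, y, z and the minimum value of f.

Using Lagrange multipliers on f = x^2 + y^2 + 4z^2 with constraint x + y + z = 11:
Conditions: 2*1*x = lambda, 2*1*y = lambda, 2*4*z = lambda
So x = lambda/2, y = lambda/2, z = lambda/8
Substituting into constraint: lambda * (9/8) = 11
lambda = 88/9
x = 44/9, y = 44/9, z = 11/9
Minimum value = 484/9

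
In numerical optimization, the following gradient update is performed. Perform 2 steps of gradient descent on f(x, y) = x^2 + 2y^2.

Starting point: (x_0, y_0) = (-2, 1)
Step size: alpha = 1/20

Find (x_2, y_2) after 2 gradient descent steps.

f(x,y) = x^2 + 2y^2
grad_x = 2x + 0y, grad_y = 4y + 0x
Step 1: grad = (-4, 4), (-9/5, 4/5)
Step 2: grad = (-18/5, 16/5), (-81/50, 16/25)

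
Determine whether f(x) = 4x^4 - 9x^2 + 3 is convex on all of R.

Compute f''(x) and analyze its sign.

f(x) = 4x^4 - 9x^2 + 3
f'(x) = 16x^3 + -18x
f''(x) = 48x^2 + -18
f''(0) = -18 < 0, so not convex near x = 0
Therefore, f is not globally convex on R.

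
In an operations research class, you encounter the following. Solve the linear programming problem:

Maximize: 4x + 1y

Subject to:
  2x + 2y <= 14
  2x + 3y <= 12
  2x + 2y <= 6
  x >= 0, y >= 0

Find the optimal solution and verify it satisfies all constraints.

Feasible vertices: (0, 0), (0, 3), (3, 0)
Objective 4x + 1y at each vertex:
  (0, 0): 0
  (0, 3): 3
  (3, 0): 12
Maximum is 12 at (3, 0).
Verify constraints at (x, y) = (3, 0):
  2*3 + 2*0 = 6 <= 14
  2*3 + 3*0 = 6 <= 12
  2*3 + 2*0 = 6 <= 6 (active)
  x = 3 >= 0, y = 0 >= 0. All constraints satisfied.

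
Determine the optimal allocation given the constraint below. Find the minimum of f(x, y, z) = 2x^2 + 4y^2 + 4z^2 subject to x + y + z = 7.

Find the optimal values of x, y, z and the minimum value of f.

Using Lagrange multipliers on f = 2x^2 + 4y^2 + 4z^2 with constraint x + y + z = 7:
Conditions: 2*2*x = lambda, 2*4*y = lambda, 2*4*z = lambda
So x = lambda/4, y = lambda/8, z = lambda/8
Substituting into constraint: lambda * (1/2) = 7
lambda = 14
x = 7/2, y = 7/4, z = 7/4
Minimum value = 49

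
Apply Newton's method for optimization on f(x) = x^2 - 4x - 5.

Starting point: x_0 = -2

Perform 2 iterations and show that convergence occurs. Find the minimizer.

f(x) = x^2 - 4x - 5, f'(x) = 2x + (-4), f''(x) = 2
Step 1: f'(-2) = -8, x_1 = -2 - -8/2 = 2
Step 2: f'(2) = 0, x_2 = 2 (converged)
Newton's method converges in 1 step for quadratics.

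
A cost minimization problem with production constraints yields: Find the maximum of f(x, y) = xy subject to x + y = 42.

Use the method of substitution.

Substitute y = 42 - x into f(x,y) = xy:
g(x) = x(42 - x) = 42x - x^2
g'(x) = 42 - 2x = 0  =>  x = 21
y = 42 - 21 = 21
Maximum value = 21 * 21 = 441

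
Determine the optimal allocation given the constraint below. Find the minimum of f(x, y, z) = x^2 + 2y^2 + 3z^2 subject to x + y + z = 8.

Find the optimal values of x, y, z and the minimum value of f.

Using Lagrange multipliers on f = x^2 + 2y^2 + 3z^2 with constraint x + y + z = 8:
Conditions: 2*1*x = lambda, 2*2*y = lambda, 2*3*z = lambda
So x = lambda/2, y = lambda/4, z = lambda/6
Substituting into constraint: lambda * (11/12) = 8
lambda = 96/11
x = 48/11, y = 24/11, z = 16/11
Minimum value = 384/11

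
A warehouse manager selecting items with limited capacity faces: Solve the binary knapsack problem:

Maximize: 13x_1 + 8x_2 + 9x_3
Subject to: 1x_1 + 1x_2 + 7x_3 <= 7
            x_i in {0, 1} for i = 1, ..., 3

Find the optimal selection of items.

Items: item 1 (v=13, w=1), item 2 (v=8, w=1), item 3 (v=9, w=7)
Capacity: 7
Checking all 8 subsets (w = total weight, v = total value):
  {}: w = 0, v = 0
  {1}: w = 1, v = 13
  {2}: w = 1, v = 8
  {3}: w = 7, v = 9
  {1, 2}: w = 2, v = 21
  {1, 3}: w = 8 > 7, infeasible
  {2, 3}: w = 8 > 7, infeasible
  {1, 2, 3}: w = 9 > 7, infeasible
Best feasible subset: items [1, 2]
Total weight: 2 <= 7, total value: 21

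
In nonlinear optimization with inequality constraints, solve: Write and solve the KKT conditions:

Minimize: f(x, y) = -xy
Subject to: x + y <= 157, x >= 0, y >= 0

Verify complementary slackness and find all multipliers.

Problem: min -xy s.t. x + y <= 157 (multiplier lambda), x >= 0 (mu_x), y >= 0 (mu_y)
KKT stationarity: -y + lambda - mu_x = 0, -x + lambda - mu_y = 0, with lambda, mu_x, mu_y >= 0
Complementary slackness: lambda*(x + y - 157) = 0, mu_x*x = 0, mu_y*y = 0
If lambda = 0: y = -mu_x <= 0 and x = -mu_y <= 0 force x = y = 0 with f = 0; but x = y = 157/2 is feasible with f = -24649/4 < 0, so this is not the minimum. Hence lambda > 0 and x + y = 157.
Try x > 0, y > 0 (so mu_x = mu_y = 0): y = lambda, x = lambda => x = y = lambda
x + y = 157 => 2*lambda = 157 => lambda = 157/2
x* = y* = 157/2 > 0, consistent with mu_x = mu_y = 0.
(Any feasible point with x = 0 or y = 0 has f = 0 > -24649/4, so the minimum is not on those boundaries.)
min(-xy) = -24649/4 (i.e. max xy = 24649/4)
Multipliers: lambda = 157/2, mu_x = 0, mu_y = 0
Complementary slackness: lambda*(x + y - 157) = 157/2*(157/2 + 157/2 - 157) = 0, mu_x*x = 0*157/2 = 0, mu_y*y = 0*157/2 = 0. Satisfied.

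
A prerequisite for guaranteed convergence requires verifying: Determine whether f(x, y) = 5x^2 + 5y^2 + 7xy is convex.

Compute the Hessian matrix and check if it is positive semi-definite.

f(x,y) = 5x^2 + 5y^2 + 7xy
Hessian H = [[10, 7], [7, 10]]
trace(H) = 20, det(H) = 51
Eigenvalues: (20 +/- sqrt(196)) / 2 = 17, 3
Since both eigenvalues > 0, f is convex.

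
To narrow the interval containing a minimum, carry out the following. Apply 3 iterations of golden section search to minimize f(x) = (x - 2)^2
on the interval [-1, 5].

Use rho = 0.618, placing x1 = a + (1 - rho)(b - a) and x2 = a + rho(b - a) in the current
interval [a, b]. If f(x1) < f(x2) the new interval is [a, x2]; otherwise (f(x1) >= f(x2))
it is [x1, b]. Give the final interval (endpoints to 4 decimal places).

Golden section search for min of f(x) = (x - 2)^2 on [-1, 5].
Each step: x1 = a + (1 - rho)(b - a), x2 = a + rho(b - a); if f(x1) < f(x2) keep [a, x2], otherwise keep [x1, b].
Step 1: [-1.0000, 5.0000], x1=1.2920 (f=0.5013), x2=2.7080 (f=0.5013); f(x1) = f(x2) (tie, not '<') => keep [1.2920, 5.0000]
Step 2: [1.2920, 5.0000], x1=2.7085 (f=0.5019), x2=3.5835 (f=2.5076); f(x1) < f(x2) => keep [1.2920, 3.5835]
Step 3: [1.2920, 3.5835], x1=2.1674 (f=0.0280), x2=2.7082 (f=0.5015); f(x1) < f(x2) => keep [1.2920, 2.7082]
Final interval: [1.2920, 2.7082]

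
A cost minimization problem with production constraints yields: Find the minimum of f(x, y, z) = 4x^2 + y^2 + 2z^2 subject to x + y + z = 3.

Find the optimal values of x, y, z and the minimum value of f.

Using Lagrange multipliers on f = 4x^2 + y^2 + 2z^2 with constraint x + y + z = 3:
Conditions: 2*4*x = lambda, 2*1*y = lambda, 2*2*z = lambda
So x = lambda/8, y = lambda/2, z = lambda/4
Substituting into constraint: lambda * (7/8) = 3
lambda = 24/7
x = 3/7, y = 12/7, z = 6/7
Minimum value = 36/7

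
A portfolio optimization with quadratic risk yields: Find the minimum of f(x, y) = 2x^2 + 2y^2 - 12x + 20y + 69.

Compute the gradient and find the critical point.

f(x,y) = 2x^2 + 2y^2 - 12x + 20y + 69
df/dx = 4x + (-12) = 0  =>  x = 3
df/dy = 4y + (20) = 0  =>  y = -5
f(3, -5) = 2*(3)^2 + 2*(-5)^2 + -12*(3) + 20*(-5) + 69 = 1
Hessian is diagonal with entries 4, 4 > 0, so this is a minimum.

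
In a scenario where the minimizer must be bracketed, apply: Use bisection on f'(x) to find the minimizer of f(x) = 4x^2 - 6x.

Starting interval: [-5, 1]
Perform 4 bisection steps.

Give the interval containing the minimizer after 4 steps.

Finding critical point of f(x) = 4x^2 - 6x using bisection on f'(x) = 8x + -6.
f'(x) = 0 when x = 3/4.
Starting interval: [-5, 1]
Step 1: mid = -2, f'(mid) = -22, new interval = [-2, 1]
Step 2: mid = -1/2, f'(mid) = -10, new interval = [-1/2, 1]
Step 3: mid = 1/4, f'(mid) = -4, new interval = [1/4, 1]
Step 4: mid = 5/8, f'(mid) = -1, new interval = [5/8, 1]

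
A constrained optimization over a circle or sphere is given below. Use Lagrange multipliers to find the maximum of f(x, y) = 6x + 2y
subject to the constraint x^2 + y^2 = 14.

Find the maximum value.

Set up Lagrange conditions: grad f = lambda * grad g
  6 = 2*lambda*x
  2 = 2*lambda*y
From these: x/y = 6/2, so x = 6t, y = 2t for some t.
Substitute into constraint: (6t)^2 + (2t)^2 = 14
  t^2 * 40 = 14
  t = sqrt(14/40)
Maximum = 6*x + 2*y = (6^2 + 2^2)*t = 40 * sqrt(14/40) = sqrt(560)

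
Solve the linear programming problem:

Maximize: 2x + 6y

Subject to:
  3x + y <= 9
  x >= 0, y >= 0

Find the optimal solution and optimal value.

The feasible region has vertices at [(0, 0), (3, 0), (0, 9)].
Checking objective 2x + 6y at each vertex:
  (0, 0): 2*0 + 6*0 = 0
  (3, 0): 2*3 + 6*0 = 6
  (0, 9): 2*0 + 6*9 = 54
Maximum is 54 at (0, 9).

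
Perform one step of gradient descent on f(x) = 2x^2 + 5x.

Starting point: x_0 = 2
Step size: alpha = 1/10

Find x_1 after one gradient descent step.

f(x) = 2x^2 + 5x
f'(x) = 4x + 5
f'(2) = 4*2 + (5) = 13
x_1 = x_0 - alpha * f'(x_0) = 2 - 1/10 * 13 = 7/10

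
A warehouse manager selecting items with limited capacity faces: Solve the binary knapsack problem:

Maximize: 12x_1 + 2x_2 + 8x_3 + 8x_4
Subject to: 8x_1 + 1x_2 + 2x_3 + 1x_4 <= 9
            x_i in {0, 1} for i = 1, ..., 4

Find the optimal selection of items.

Items: item 1 (v=12, w=8), item 2 (v=2, w=1), item 3 (v=8, w=2), item 4 (v=8, w=1)
Capacity: 9
Checking all 16 subsets (w = total weight, v = total value):
  {}: w = 0, v = 0
  {1}: w = 8, v = 12
  {2}: w = 1, v = 2
  {3}: w = 2, v = 8
  {4}: w = 1, v = 8
  {1, 2}: w = 9, v = 14
  {1, 3}: w = 10 > 9, infeasible
  {1, 4}: w = 9, v = 20
  {2, 3}: w = 3, v = 10
  {2, 4}: w = 2, v = 10
  {3, 4}: w = 3, v = 16
  {1, 2, 3}: w = 11 > 9, infeasible
  {1, 2, 4}: w = 10 > 9, infeasible
  {1, 3, 4}: w = 11 > 9, infeasible
  {2, 3, 4}: w = 4, v = 18
  {1, 2, 3, 4}: w = 12 > 9, infeasible
Best feasible subset: items [1, 4]
Total weight: 9 <= 9, total value: 20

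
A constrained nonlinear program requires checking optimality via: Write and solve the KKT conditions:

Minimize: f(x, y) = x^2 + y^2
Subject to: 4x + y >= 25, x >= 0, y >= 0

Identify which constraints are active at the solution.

KKT conditions for min x^2 + y^2 s.t. 4x + 1y >= 25, x >= 0, y >= 0:
Stationarity: 2x = mu*4 + mu_x, 2y = mu*1 + mu_y, with mu, mu_x, mu_y >= 0
Complementary slackness: mu*(4x + y - 25) = 0, mu_x*x = 0, mu_y*y = 0
(0, 0) is infeasible (4*0 + 1*0 < 25), so if mu = 0 stationarity would force x = mu_x/2 >= 0, y = mu_y/2 >= 0 with mu_x*x = mu_y*y = 0, i.e. x = y = 0: contradiction. Hence mu > 0 and 4x + y = 25 is active.
Try x > 0, y > 0 (so mu_x = mu_y = 0): x = 4*mu/2, y = 1*mu/2
Substitute: 4*(4*mu/2) + 1*(1*mu/2) = 25
  mu*17/2 = 25 => mu = 50/17
x* = 100/17 > 0, y* = 25/17 > 0, consistent with mu_x = mu_y = 0.
f is convex and the constraints are linear, so this KKT point is the global minimum.
f* = 625/17
Active constraints: 4x + y >= 25 (holds with equality, mu = 50/17 > 0); x >= 0 and y >= 0 are inactive (mu_x = mu_y = 0).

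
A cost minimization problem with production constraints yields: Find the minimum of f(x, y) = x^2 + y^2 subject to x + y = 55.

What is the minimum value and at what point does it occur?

Substitute y = 55 - x into f(x,y) = x^2 + y^2:
g(x) = x^2 + (55 - x)^2 = 2x^2 - 110x + 3025
g'(x) = 4x - 110 = 0  =>  x = 55/2
y = 55 - 55/2 = 55/2
Minimum value = (55/2)^2 + (55/2)^2 = 3025/2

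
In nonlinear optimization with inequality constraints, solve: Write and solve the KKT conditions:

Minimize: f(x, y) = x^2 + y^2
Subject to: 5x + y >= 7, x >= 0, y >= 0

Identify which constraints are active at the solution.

KKT conditions for min x^2 + y^2 s.t. 5x + 1y >= 7, x >= 0, y >= 0:
Stationarity: 2x = mu*5 + mu_x, 2y = mu*1 + mu_y, with mu, mu_x, mu_y >= 0
Complementary slackness: mu*(5x + y - 7) = 0, mu_x*x = 0, mu_y*y = 0
(0, 0) is infeasible (5*0 + 1*0 < 7), so if mu = 0 stationarity would force x = mu_x/2 >= 0, y = mu_y/2 >= 0 with mu_x*x = mu_y*y = 0, i.e. x = y = 0: contradiction. Hence mu > 0 and 5x + y = 7 is active.
Try x > 0, y > 0 (so mu_x = mu_y = 0): x = 5*mu/2, y = 1*mu/2
Substitute: 5*(5*mu/2) + 1*(1*mu/2) = 7
  mu*26/2 = 7 => mu = 7/13
x* = 35/26 > 0, y* = 7/26 > 0, consistent with mu_x = mu_y = 0.
f is convex and the constraints are linear, so this KKT point is the global minimum.
f* = 49/26
Active constraints: 5x + y >= 7 (holds with equality, mu = 7/13 > 0); x >= 0 and y >= 0 are inactive (mu_x = mu_y = 0).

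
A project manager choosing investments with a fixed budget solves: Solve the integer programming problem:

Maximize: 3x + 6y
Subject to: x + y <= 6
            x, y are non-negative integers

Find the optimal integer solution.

Objective: 3x + 6y, constraint: x + y <= 6
Coefficient of y is 6 > coefficient of x is 3, so allocate the entire budget to y.
Optimal: x = 0, y = 6, value = 36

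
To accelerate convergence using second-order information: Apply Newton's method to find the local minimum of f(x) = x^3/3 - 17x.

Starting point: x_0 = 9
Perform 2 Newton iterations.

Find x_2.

f(x) = x^3/3 - 17x
f'(x) = x^2 - 17, f''(x) = 2x
Newton update: x_{n+1} = x_n - (x_n^2 - 17)/(2*x_n)
Step 1: x_0 = 9, f'=64, f''=18, x_1 = 49/9
Step 2: x_1 = 49/9, f'=1024/81, f''=98/9, x_2 = 1889/441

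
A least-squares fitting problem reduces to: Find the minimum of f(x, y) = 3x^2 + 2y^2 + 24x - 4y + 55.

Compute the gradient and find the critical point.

f(x,y) = 3x^2 + 2y^2 + 24x - 4y + 55
df/dx = 6x + (24) = 0  =>  x = -4
df/dy = 4y + (-4) = 0  =>  y = 1
f(-4, 1) = 3*(-4)^2 + 2*(1)^2 + 24*(-4) + -4*(1) + 55 = 5
Hessian is diagonal with entries 6, 4 > 0, so this is a minimum.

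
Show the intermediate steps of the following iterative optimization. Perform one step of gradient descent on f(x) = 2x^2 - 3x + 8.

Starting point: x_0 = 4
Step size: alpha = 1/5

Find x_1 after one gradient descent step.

f(x) = 2x^2 - 3x + 8
f'(x) = 4x - 3
f'(4) = 4*4 + (-3) = 13
x_1 = x_0 - alpha * f'(x_0) = 4 - 1/5 * 13 = 7/5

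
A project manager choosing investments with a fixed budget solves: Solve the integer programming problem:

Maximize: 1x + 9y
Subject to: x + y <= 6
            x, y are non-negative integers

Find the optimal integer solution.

Objective: 1x + 9y, constraint: x + y <= 6
Coefficient of y is 9 > coefficient of x is 1, so allocate the entire budget to y.
Optimal: x = 0, y = 6, value = 54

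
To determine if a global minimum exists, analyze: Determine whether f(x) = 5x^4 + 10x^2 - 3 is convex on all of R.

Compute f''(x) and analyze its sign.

f(x) = 5x^4 + 10x^2 - 3
f'(x) = 20x^3 + 20x
f''(x) = 60x^2 + 20
f''(x) = 60x^2 + 20 >= 20 > 0 for all x
Therefore, f is convex on R.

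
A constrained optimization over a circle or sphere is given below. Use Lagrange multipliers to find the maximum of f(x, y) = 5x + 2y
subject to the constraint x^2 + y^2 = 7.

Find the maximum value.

Set up Lagrange conditions: grad f = lambda * grad g
  5 = 2*lambda*x
  2 = 2*lambda*y
From these: x/y = 5/2, so x = 5t, y = 2t for some t.
Substitute into constraint: (5t)^2 + (2t)^2 = 7
  t^2 * 29 = 7
  t = sqrt(7/29)
Maximum = 5*x + 2*y = (5^2 + 2^2)*t = 29 * sqrt(7/29) = sqrt(203)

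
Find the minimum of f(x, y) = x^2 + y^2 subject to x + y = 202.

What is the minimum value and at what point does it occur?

Substitute y = 202 - x into f(x,y) = x^2 + y^2:
g(x) = x^2 + (202 - x)^2 = 2x^2 - 404x + 40804
g'(x) = 4x - 404 = 0  =>  x = 101
y = 202 - 101 = 101
Minimum value = 101^2 + 101^2 = 20402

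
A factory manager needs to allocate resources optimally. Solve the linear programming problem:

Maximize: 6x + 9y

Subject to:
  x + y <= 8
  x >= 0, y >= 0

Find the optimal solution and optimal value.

The feasible region has vertices at [(0, 0), (8, 0), (0, 8)].
Checking objective 6x + 9y at each vertex:
  (0, 0): 6*0 + 9*0 = 0
  (8, 0): 6*8 + 9*0 = 48
  (0, 8): 6*0 + 9*8 = 72
Maximum is 72 at (0, 8).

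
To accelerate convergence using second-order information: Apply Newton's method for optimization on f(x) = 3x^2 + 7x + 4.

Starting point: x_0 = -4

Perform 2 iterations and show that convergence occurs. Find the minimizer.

f(x) = 3x^2 + 7x + 4, f'(x) = 6x + (7), f''(x) = 6
Step 1: f'(-4) = -17, x_1 = -4 - -17/6 = -7/6
Step 2: f'(-7/6) = 0, x_2 = -7/6 (converged)
Newton's method converges in 1 step for quadratics.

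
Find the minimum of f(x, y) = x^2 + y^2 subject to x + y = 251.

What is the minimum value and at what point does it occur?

Substitute y = 251 - x into f(x,y) = x^2 + y^2:
g(x) = x^2 + (251 - x)^2 = 2x^2 - 502x + 63001
g'(x) = 4x - 502 = 0  =>  x = 251/2
y = 251 - 251/2 = 251/2
Minimum value = (251/2)^2 + (251/2)^2 = 63001/2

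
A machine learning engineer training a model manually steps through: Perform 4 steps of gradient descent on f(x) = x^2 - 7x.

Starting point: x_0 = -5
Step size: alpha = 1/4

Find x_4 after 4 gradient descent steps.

f(x) = x^2 - 7x, f'(x) = 2x + (-7)
Step 1: f'(-5) = -17, x_1 = -5 - 1/4 * -17 = -3/4
Step 2: f'(-3/4) = -17/2, x_2 = -3/4 - 1/4 * -17/2 = 11/8
Step 3: f'(11/8) = -17/4, x_3 = 11/8 - 1/4 * -17/4 = 39/16
Step 4: f'(39/16) = -17/8, x_4 = 39/16 - 1/4 * -17/8 = 95/32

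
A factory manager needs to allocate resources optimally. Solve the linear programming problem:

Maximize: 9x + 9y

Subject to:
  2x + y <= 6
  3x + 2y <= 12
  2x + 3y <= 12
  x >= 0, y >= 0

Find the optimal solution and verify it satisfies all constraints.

Feasible vertices: (0, 0), (0, 4), (3/2, 3), (3, 0)
Objective 9x + 9y at each vertex:
  (0, 0): 0
  (0, 4): 36
  (3/2, 3): 81/2
  (3, 0): 27
Maximum is 81/2 at (3/2, 3).
Verify constraints at (x, y) = (3/2, 3):
  2*(3/2) + 1*3 = 6 <= 6 (active)
  3*(3/2) + 2*3 = 21/2 <= 12
  2*(3/2) + 3*3 = 12 <= 12 (active)
  x = 3/2 >= 0, y = 3 >= 0. All constraints satisfied.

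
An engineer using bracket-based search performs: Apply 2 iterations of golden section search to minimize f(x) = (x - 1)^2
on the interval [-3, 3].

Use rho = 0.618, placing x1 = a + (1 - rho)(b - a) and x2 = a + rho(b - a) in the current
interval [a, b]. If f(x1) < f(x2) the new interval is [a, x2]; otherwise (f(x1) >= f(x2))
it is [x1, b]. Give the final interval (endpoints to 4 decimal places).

Golden section search for min of f(x) = (x - 1)^2 on [-3, 3].
Each step: x1 = a + (1 - rho)(b - a), x2 = a + rho(b - a); if f(x1) < f(x2) keep [a, x2], otherwise keep [x1, b].
Step 1: [-3.0000, 3.0000], x1=-0.7080 (f=2.9173), x2=0.7080 (f=0.0853); f(x1) > f(x2) => keep [-0.7080, 3.0000]
Step 2: [-0.7080, 3.0000], x1=0.7085 (f=0.0850), x2=1.5835 (f=0.3405); f(x1) < f(x2) => keep [-0.7080, 1.5835]
Final interval: [-0.7080, 1.5835]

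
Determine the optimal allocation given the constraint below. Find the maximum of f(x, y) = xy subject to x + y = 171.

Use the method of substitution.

Substitute y = 171 - x into f(x,y) = xy:
g(x) = x(171 - x) = 171x - x^2
g'(x) = 171 - 2x = 0  =>  x = 171/2
y = 171 - 171/2 = 171/2
Maximum value = (171/2) * (171/2) = 29241/4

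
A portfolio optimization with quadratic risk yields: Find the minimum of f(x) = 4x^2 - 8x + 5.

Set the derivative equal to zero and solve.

f(x) = 4x^2 - 8x + 5
f'(x) = 8x + (-8) = 0
x = 8/8 = 1
f(1) = 1
Since f''(x) = 8 > 0, this is a minimum.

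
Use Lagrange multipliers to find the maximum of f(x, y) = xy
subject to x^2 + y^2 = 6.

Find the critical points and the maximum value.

Lagrange conditions: y = 2*lambda*x and x = 2*lambda*y
If x = 0 then y = 0, violating the constraint, so x, y != 0.
Dividing: y/x = x/y => x^2 = y^2 => y = x or y = -x
Constraint: 2x^2 = 6 => x^2 = 3 => x = +/-sqrt(3)
Critical points: (sqrt(3), sqrt(3)), (-sqrt(3), -sqrt(3)), (sqrt(3), -sqrt(3)), (-sqrt(3), sqrt(3))
  y = x:  xy = x^2 = 3  at (sqrt(3), sqrt(3)) and (-sqrt(3), -sqrt(3))
  y = -x: xy = -x^2 = -3 at (sqrt(3), -sqrt(3)) and (-sqrt(3), sqrt(3))
Maximum xy = 3 at (sqrt(3), sqrt(3)) and (-sqrt(3), -sqrt(3))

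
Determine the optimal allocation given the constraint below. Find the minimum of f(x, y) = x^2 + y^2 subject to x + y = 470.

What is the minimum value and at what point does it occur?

Substitute y = 470 - x into f(x,y) = x^2 + y^2:
g(x) = x^2 + (470 - x)^2 = 2x^2 - 940x + 220900
g'(x) = 4x - 940 = 0  =>  x = 235
y = 470 - 235 = 235
Minimum value = 235^2 + 235^2 = 110450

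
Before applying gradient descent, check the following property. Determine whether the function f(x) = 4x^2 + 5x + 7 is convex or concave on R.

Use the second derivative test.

f(x) = 4x^2 + 5x + 7
f'(x) = 8x + 5
f''(x) = 8
Since f''(x) = 8 > 0 for all x, f is convex on R.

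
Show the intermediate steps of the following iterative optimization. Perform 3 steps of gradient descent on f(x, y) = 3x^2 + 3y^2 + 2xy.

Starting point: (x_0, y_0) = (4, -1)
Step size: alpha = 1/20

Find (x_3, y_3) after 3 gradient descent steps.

f(x,y) = 3x^2 + 3y^2 + 2xy
grad_x = 6x + 2y, grad_y = 6y + 2x
Step 1: grad = (22, 2), (29/10, -11/10)
Step 2: grad = (76/5, -4/5), (107/50, -53/50)
Step 3: grad = (268/25, -52/25), (401/250, -239/250)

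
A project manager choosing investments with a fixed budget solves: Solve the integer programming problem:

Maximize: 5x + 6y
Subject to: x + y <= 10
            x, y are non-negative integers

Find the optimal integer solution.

Objective: 5x + 6y, constraint: x + y <= 10
Coefficient of y is 6 > coefficient of x is 5, so allocate the entire budget to y.
Optimal: x = 0, y = 10, value = 60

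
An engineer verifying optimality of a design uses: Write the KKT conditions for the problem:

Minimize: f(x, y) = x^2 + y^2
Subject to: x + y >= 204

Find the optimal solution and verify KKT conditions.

KKT conditions for min x^2 + y^2 s.t. x + y >= 204:
Stationarity: 2x = mu, 2y = mu
So x = y = mu/2.
Complementary slackness: mu*(x + y - 204) = 0
Primal feasibility: x + y >= 204; dual feasibility: mu >= 0
If mu = 0 then x = y = 0, but 0 + 0 < 204 is infeasible, so the constraint is active.
Constraint active: x + y = 2*(mu/2) = 204 => mu = 204
x = y = 102, f = 20808
Verify: stationarity 2*102 = 204 = mu; primal 102 + 102 = 204 >= 204; dual mu = 204 >= 0; complementary slackness 204*(204 - 204) = 0. All KKT conditions hold.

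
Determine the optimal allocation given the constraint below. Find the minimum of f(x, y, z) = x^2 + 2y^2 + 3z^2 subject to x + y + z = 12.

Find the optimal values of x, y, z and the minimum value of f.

Using Lagrange multipliers on f = x^2 + 2y^2 + 3z^2 with constraint x + y + z = 12:
Conditions: 2*1*x = lambda, 2*2*y = lambda, 2*3*z = lambda
So x = lambda/2, y = lambda/4, z = lambda/6
Substituting into constraint: lambda * (11/12) = 12
lambda = 144/11
x = 72/11, y = 36/11, z = 24/11
Minimum value = 864/11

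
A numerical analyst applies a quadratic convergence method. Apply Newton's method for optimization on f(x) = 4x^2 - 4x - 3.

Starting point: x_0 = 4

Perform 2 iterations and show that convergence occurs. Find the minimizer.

f(x) = 4x^2 - 4x - 3, f'(x) = 8x + (-4), f''(x) = 8
Step 1: f'(4) = 28, x_1 = 4 - 28/8 = 1/2
Step 2: f'(1/2) = 0, x_2 = 1/2 (converged)
Newton's method converges in 1 step for quadratics.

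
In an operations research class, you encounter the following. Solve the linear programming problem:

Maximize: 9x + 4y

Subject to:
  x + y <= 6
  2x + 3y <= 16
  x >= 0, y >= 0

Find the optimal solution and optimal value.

Feasible vertices: (0, 0), (0, 16/3), (2, 4), (6, 0)
Objective 9x + 4y at each:
  (0, 0): 0
  (0, 16/3): 64/3
  (2, 4): 34
  (6, 0): 54
Maximum is 54 at (6, 0).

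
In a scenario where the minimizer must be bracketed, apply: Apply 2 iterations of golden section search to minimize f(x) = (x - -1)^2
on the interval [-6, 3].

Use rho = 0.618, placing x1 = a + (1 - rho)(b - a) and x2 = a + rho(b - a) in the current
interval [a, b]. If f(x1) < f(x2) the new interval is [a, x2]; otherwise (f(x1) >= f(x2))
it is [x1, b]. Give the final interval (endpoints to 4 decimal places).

Golden section search for min of f(x) = (x - -1)^2 on [-6, 3].
Each step: x1 = a + (1 - rho)(b - a), x2 = a + rho(b - a); if f(x1) < f(x2) keep [a, x2], otherwise keep [x1, b].
Step 1: [-6.0000, 3.0000], x1=-2.5620 (f=2.4398), x2=-0.4380 (f=0.3158); f(x1) > f(x2) => keep [-2.5620, 3.0000]
Step 2: [-2.5620, 3.0000], x1=-0.4373 (f=0.3166), x2=0.8753 (f=3.5168); f(x1) < f(x2) => keep [-2.5620, 0.8753]
Final interval: [-2.5620, 0.8753]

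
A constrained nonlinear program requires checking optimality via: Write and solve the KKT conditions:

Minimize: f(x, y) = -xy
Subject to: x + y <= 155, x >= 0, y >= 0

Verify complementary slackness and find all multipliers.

Problem: min -xy s.t. x + y <= 155 (multiplier lambda), x >= 0 (mu_x), y >= 0 (mu_y)
KKT stationarity: -y + lambda - mu_x = 0, -x + lambda - mu_y = 0, with lambda, mu_x, mu_y >= 0
Complementary slackness: lambda*(x + y - 155) = 0, mu_x*x = 0, mu_y*y = 0
If lambda = 0: y = -mu_x <= 0 and x = -mu_y <= 0 force x = y = 0 with f = 0; but x = y = 155/2 is feasible with f = -24025/4 < 0, so this is not the minimum. Hence lambda > 0 and x + y = 155.
Try x > 0, y > 0 (so mu_x = mu_y = 0): y = lambda, x = lambda => x = y = lambda
x + y = 155 => 2*lambda = 155 => lambda = 155/2
x* = y* = 155/2 > 0, consistent with mu_x = mu_y = 0.
(Any feasible point with x = 0 or y = 0 has f = 0 > -24025/4, so the minimum is not on those boundaries.)
min(-xy) = -24025/4 (i.e. max xy = 24025/4)
Multipliers: lambda = 155/2, mu_x = 0, mu_y = 0
Complementary slackness: lambda*(x + y - 155) = 155/2*(155/2 + 155/2 - 155) = 0, mu_x*x = 0*155/2 = 0, mu_y*y = 0*155/2 = 0. Satisfied.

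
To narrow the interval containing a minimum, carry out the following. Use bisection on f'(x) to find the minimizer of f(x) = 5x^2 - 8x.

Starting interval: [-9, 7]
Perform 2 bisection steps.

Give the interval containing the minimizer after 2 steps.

Finding critical point of f(x) = 5x^2 - 8x using bisection on f'(x) = 10x + -8.
f'(x) = 0 when x = 4/5.
Starting interval: [-9, 7]
Step 1: mid = -1, f'(mid) = -18, new interval = [-1, 7]
Step 2: mid = 3, f'(mid) = 22, new interval = [-1, 3]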